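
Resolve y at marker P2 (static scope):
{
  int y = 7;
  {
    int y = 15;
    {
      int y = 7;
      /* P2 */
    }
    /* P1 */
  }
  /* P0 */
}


y declared in the same block as P2
y = 7


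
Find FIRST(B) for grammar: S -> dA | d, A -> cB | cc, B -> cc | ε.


Per alternative of B: FIRST(cc) = {c}; FIRST(ε) = {ε}
FIRST(B) = {c, ε}


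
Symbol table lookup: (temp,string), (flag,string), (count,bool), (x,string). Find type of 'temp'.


Lookup 'temp' → type string


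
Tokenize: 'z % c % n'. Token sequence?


Scan left to right, longest-match per lexeme
Tokens: ID(z), OP(%), ID(c), OP(%), ID(n)


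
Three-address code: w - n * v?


Break into single-operator statements:
t1 = n * v
t2 = w - t1


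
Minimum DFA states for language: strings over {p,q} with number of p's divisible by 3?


Track (count of p) mod 3: states 0..2, accept at 0
Minimal DFA: 3 states


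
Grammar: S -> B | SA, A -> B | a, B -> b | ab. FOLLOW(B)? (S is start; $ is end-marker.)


$ ∈ FOLLOW(S). For each A -> αBβ: add FIRST(β)\{ε} to FOLLOW(B); if β nullable, add FOLLOW(A).
FOLLOW(B) = {$, a, b}


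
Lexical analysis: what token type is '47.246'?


Pattern: digits with a decimal point
Type: FLOAT_LITERAL


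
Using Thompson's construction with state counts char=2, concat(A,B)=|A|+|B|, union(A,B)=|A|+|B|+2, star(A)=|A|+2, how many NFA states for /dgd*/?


Syntax tree has 3 char leaf(s), 0 union(s), 1 star(s)
chars contribute 3×2 = 6; each union adds +2; each star adds +2
Total: 6 + 0 + 2 = 8 states


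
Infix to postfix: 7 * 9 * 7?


Left to right (same or higher precedence on left)
Postfix: 7 9 * 7 *


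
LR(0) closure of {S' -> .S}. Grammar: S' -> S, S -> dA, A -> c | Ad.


Start: S' -> .S
For each item with dot before a nonterminal B, add B -> .γ for every B-production
Closure: [S' -> .S, S -> .dA]


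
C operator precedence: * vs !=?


'*' is multiplicative (level 10); '!=' is equality (level 6)
Higher level binds tighter
'*' has higher precedence than '!='


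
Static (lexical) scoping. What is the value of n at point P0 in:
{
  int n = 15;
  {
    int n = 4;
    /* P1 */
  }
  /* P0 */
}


n declared in the same block as P0
n = 15


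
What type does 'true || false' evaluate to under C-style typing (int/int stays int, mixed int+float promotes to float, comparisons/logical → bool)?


Operand types: bool || bool
Rule: logical operators take bool operands and yield bool
Result type: bool


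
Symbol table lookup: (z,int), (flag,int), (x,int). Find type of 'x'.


Lookup 'x' → type int


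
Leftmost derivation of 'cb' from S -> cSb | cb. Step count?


Derivation: S => cb
Steps: 1


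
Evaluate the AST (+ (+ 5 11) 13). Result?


Evaluate inner: (+ 5 11) = 16
Evaluate root: (+ 16 13) = 29
Result: 29


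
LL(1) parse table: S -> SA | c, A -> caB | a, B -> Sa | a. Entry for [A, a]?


For [A, a]: 'a' ∈ FIRST(a)
Entry: A -> a


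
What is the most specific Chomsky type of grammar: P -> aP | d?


Right-linear: every RHS is a terminal or a terminal followed by one nonterminal
Classification: Type 3 (Regular)


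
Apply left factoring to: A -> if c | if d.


Common prefix: 'if'
Factored: A -> if A', A' -> c | d


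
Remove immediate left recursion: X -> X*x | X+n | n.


Left-recursive alternatives: X*x, X+n; non-recursive: n
Introduce X': X -> nX', X' -> *xX' | +nX' | ε


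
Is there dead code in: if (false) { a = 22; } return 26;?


condition is constant false, so the whole block is unreachable
Dead: 'if (false) { a = 22; }'


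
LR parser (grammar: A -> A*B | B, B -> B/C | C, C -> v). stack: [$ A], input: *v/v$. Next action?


shift '*' to continue A -> A*B
Action: shift


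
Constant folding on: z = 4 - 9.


4 - 9 = -5 at compile time
Optimized: z = -5


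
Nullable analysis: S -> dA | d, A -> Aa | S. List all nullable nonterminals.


A nonterminal is nullable iff some alternative derives ε (directly, or every symbol in it is nullable)
Nullable: {}


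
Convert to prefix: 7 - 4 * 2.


'*' binds tighter: tree is (- 7 (* 4 2))
Prefix: - 7 * 4 2


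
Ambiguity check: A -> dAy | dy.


balanced d^n…y^n: each string has a unique parse
Unambiguous


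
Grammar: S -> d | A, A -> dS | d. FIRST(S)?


Per alternative of S: FIRST(d) = {d}; FIRST(A) = {d}
FIRST(S) = {d}


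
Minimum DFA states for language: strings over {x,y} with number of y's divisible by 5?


Track (count of y) mod 5: states 0..4, accept at 0
Minimal DFA: 5 states


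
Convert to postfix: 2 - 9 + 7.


Left to right (same or higher precedence on left)
Postfix: 2 9 - 7 +


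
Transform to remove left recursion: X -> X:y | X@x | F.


Left-recursive alternatives: X:y, X@x; non-recursive: F
Introduce X': X -> FX', X' -> :yX' | @xX' | ε


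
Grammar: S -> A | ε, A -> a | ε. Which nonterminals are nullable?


A nonterminal is nullable iff some alternative derives ε (directly, or every symbol in it is nullable)
Nullable: {A, S}


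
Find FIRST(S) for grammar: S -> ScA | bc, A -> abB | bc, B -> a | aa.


Per alternative of S: FIRST(ScA) = {b}; FIRST(bc) = {b}
FIRST(S) = {b}


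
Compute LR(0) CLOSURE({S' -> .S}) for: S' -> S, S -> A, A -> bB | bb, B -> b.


Start: S' -> .S
For each item with dot before a nonterminal B, add B -> .γ for every B-production
Closure: [S' -> .S, S -> .A, A -> .bB, A -> .bb]


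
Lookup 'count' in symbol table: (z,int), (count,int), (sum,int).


Lookup 'count' → type int


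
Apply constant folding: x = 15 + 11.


15 + 11 = 26 at compile time
Optimized: x = 26


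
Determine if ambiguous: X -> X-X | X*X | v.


'v-v*v' has two parse trees (no precedence encoded between - and *)
Ambiguous


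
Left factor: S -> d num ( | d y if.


Common prefix: 'd'
Factored: S -> d S', S' -> num ( | y if


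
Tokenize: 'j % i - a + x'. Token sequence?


Scan left to right, longest-match per lexeme
Tokens: ID(j), OP(%), ID(i), OP(-), ID(a), OP(+), ID(x)


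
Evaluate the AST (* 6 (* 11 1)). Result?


Evaluate inner: (* 11 1) = 11
Evaluate root: (* 6 11) = 66
Result: 66


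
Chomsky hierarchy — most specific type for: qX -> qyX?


LHS has context (more than one symbol) and |LHS| ≤ |RHS|
Classification: Type 1 (Context-Sensitive)


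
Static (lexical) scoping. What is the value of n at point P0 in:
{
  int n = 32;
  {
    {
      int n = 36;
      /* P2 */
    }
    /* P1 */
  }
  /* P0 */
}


n declared in the same block as P0
n = 32


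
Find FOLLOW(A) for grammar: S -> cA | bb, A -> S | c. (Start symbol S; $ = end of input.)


$ ∈ FOLLOW(S). For each A -> αBβ: add FIRST(β)\{ε} to FOLLOW(B); if β nullable, add FOLLOW(A).
FOLLOW(A) = {$}


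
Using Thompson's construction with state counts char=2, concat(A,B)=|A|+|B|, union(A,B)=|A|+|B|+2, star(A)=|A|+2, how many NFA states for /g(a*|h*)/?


Syntax tree has 3 char leaf(s), 1 union(s), 2 star(s)
chars contribute 3×2 = 6; each union adds +2; each star adds +2
Total: 6 + 2 + 4 = 12 states


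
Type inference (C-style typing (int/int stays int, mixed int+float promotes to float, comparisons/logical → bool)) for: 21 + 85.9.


Operand types: int + float
Rule: mixed int/float promotes to float; int/int stays int
Result type: float


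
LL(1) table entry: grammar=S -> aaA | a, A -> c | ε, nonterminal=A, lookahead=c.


For [A, c]: 'c' ∈ FIRST(c)
Entry: A -> c


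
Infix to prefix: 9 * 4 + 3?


left-to-right (same/higher precedence on left): tree is (+ (* 9 4) 3)
Prefix: + * 9 4 3


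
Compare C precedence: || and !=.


'!=' is equality (level 6); '||' is logical OR (level 1)
Higher level binds tighter
'!=' has higher precedence than '||'


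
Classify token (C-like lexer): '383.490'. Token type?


Pattern: digits with a decimal point
Type: FLOAT_LITERAL


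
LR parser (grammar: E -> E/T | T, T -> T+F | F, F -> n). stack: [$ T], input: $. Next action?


lookahead ∉ {+} so T won't extend; reduce E -> T
Action: reduce (E -> T)


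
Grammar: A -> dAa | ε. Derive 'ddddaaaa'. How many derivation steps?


Derivation: A => dAa => ddAaa => dddAaaa => ddddAaaaa => ddddaaaa
Steps: 5


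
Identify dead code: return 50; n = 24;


statement follows a return and is unreachable
Dead: 'n = 24'


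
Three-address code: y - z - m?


Break into single-operator statements:
t1 = y - z
t2 = t1 - m


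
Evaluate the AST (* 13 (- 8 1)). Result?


Evaluate inner: (- 8 1) = 7
Evaluate root: (* 13 7) = 91
Result: 91


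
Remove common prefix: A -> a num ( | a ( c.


Common prefix: 'a'
Factored: A -> a A', A' -> num ( | ( c


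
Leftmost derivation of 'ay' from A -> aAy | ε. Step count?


Derivation: A => aAy => ay
Steps: 2


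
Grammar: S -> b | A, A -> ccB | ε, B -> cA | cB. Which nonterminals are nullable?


A nonterminal is nullable iff some alternative derives ε (directly, or every symbol in it is nullable)
Nullable: {A, S}


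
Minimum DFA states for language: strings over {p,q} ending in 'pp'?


Track the longest suffix of input matching a prefix of 'pp': 3 classes (prefixes of length 0..2)
Minimal DFA: 3 states


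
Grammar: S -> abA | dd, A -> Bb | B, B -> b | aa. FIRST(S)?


Per alternative of S: FIRST(abA) = {a}; FIRST(dd) = {d}
FIRST(S) = {a, d}


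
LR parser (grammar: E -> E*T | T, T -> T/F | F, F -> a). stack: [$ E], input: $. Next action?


start symbol E on stack, input exhausted
Action: accept


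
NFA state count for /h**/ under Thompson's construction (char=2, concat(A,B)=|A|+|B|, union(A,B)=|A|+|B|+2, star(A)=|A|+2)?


Syntax tree has 1 char leaf(s), 0 union(s), 2 star(s)
chars contribute 1×2 = 2; each union adds +2; each star adds +2
Total: 2 + 0 + 4 = 6 states


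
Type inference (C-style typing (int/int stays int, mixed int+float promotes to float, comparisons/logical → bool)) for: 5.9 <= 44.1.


Operand types: float <= float
Rule: comparison yields bool
Result type: bool


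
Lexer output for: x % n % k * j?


Scan left to right, longest-match per lexeme
Tokens: ID(x), OP(%), ID(n), OP(%), ID(k), OP(*), ID(j)


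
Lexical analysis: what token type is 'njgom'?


Pattern: letter/underscore followed by alphanumerics, not a keyword
Type: IDENTIFIER


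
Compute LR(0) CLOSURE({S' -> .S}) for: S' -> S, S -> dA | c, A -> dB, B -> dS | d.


Start: S' -> .S
For each item with dot before a nonterminal B, add B -> .γ for every B-production
Closure: [S' -> .S, S -> .dA, S -> .c]


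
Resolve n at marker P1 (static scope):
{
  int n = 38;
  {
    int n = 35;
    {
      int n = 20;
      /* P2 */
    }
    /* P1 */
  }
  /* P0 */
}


n declared in the same block as P1
n = 35


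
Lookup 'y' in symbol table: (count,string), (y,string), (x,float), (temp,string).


Lookup 'y' → type string


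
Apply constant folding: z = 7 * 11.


7 * 11 = 77 at compile time
Optimized: z = 77


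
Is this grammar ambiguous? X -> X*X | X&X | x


'x*x&x' has two parse trees (no precedence encoded between * and &)
Ambiguous


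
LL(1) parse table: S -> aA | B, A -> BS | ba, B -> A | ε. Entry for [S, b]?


For [S, b]: 'b' ∈ FIRST(B)
Entry: S -> B


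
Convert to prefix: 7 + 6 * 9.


'*' binds tighter: tree is (+ 7 (* 6 9))
Prefix: + 7 * 6 9


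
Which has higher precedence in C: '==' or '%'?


'%' is multiplicative (level 10); '==' is equality (level 6)
Higher level binds tighter
'%' has higher precedence than '=='


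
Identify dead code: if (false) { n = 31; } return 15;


condition is constant false, so the whole block is unreachable
Dead: 'if (false) { n = 31; }'


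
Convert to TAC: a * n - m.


Break into single-operator statements:
t1 = a * n
t2 = t1 - m


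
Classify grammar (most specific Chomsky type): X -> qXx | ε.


Single nonterminal LHS, but q^n x^n is not regular
Classification: Type 2 (Context-Free)


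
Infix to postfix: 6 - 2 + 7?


Left to right (same or higher precedence on left)
Postfix: 6 2 - 7 +


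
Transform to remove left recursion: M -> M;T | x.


Left-recursive alternatives: M;T; non-recursive: x
Introduce M': M -> xM', M' -> ;TM' | ε


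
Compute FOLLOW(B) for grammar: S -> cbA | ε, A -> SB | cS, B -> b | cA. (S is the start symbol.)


$ ∈ FOLLOW(S). For each A -> αBβ: add FIRST(β)\{ε} to FOLLOW(B); if β nullable, add FOLLOW(A).
FOLLOW(B) = {$, b, c}


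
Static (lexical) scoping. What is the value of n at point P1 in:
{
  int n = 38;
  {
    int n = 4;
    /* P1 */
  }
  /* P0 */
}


n declared in the same block as P1
n = 4


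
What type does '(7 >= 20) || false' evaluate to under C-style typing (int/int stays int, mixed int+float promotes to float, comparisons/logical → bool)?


Operand types: bool || bool
Rule: logical operators take bool operands and yield bool
Result type: bool


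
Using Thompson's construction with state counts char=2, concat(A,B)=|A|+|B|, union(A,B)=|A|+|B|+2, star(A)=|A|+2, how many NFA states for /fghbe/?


Syntax tree has 5 char leaf(s), 0 union(s), 0 star(s)
chars contribute 5×2 = 10; each union adds +2; each star adds +2
Total: 10 + 0 + 0 = 10 states


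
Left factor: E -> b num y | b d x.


Common prefix: 'b'
Factored: E -> b E', E' -> num y | d x


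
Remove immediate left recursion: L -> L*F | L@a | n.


Left-recursive alternatives: L*F, L@a; non-recursive: n
Introduce L': L -> nL', L' -> *FL' | @aL' | ε


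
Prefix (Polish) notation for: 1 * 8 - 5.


left-to-right (same/higher precedence on left): tree is (- (* 1 8) 5)
Prefix: - * 1 8 5


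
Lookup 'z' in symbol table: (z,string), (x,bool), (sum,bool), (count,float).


Lookup 'z' → type string


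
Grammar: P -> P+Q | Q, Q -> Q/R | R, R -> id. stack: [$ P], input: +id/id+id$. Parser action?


shift '+' to continue P -> P+Q
Action: shift


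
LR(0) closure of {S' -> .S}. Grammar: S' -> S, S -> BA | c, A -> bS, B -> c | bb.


Start: S' -> .S
For each item with dot before a nonterminal B, add B -> .γ for every B-production
Closure: [S' -> .S, S -> .BA, S -> .c, B -> .c, B -> .bb]


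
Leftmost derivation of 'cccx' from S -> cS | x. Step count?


Derivation: S => cS => ccS => cccS => cccx
Steps: 4


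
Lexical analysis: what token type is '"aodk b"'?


Pattern: double-quoted sequence
Type: STRING_LITERAL


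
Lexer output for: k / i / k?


Scan left to right, longest-match per lexeme
Tokens: ID(k), OP(/), ID(i), OP(/), ID(k)


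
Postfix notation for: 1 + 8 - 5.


Left to right (same or higher precedence on left)
Postfix: 1 8 + 5 -


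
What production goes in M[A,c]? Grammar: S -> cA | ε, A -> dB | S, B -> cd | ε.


For [A, c]: 'c' ∈ FIRST(S)
Entry: A -> S


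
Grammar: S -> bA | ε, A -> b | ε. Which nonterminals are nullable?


A nonterminal is nullable iff some alternative derives ε (directly, or every symbol in it is nullable)
Nullable: {A, S}


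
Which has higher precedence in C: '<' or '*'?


'*' is multiplicative (level 10); '<' is relational (level 7)
Higher level binds tighter
'*' has higher precedence than '<'


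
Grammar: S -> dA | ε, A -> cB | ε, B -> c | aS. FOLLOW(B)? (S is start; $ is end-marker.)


$ ∈ FOLLOW(S). For each A -> αBβ: add FIRST(β)\{ε} to FOLLOW(B); if β nullable, add FOLLOW(A).
FOLLOW(B) = {$}


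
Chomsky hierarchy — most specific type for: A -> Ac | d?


Left-linear: every RHS is a terminal or one nonterminal followed by a terminal
Classification: Type 3 (Regular)


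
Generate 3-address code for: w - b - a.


Break into single-operator statements:
t1 = w - b
t2 = t1 - a


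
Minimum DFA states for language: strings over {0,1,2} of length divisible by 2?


Track length mod 2: states 0..1, accept at 0
Minimal DFA: 2 states


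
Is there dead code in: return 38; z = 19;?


statement follows a return and is unreachable
Dead: 'z = 19'


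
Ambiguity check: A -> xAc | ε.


balanced x^n…c^n: each string has a unique parse
Unambiguous


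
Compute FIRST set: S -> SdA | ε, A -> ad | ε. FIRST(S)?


Per alternative of S: FIRST(SdA) = {d}; FIRST(ε) = {ε}
FIRST(S) = {d, ε}


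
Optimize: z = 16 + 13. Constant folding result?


16 + 13 = 29 at compile time
Optimized: z = 29


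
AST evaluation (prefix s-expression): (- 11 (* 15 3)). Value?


Evaluate inner: (* 15 3) = 45
Evaluate root: (- 11 45) = -34
Result: -34


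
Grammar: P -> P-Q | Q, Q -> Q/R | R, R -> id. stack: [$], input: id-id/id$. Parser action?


no handle on stack; shift 'id'
Action: shift


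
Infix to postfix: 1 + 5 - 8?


Left to right (same or higher precedence on left)
Postfix: 1 5 + 8 -


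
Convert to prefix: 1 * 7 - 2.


left-to-right (same/higher precedence on left): tree is (- (* 1 7) 2)
Prefix: - * 1 7 2


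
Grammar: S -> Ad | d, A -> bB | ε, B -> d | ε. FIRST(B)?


Per alternative of B: FIRST(d) = {d}; FIRST(ε) = {ε}
FIRST(B) = {d, ε}


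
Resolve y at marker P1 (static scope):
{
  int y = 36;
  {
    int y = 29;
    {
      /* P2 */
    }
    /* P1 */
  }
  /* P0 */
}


y declared in the same block as P1
y = 29


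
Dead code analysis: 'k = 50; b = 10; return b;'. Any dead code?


k is assigned but never read
Dead: 'k = 50'


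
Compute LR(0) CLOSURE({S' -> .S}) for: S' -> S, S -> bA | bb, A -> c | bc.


Start: S' -> .S
For each item with dot before a nonterminal B, add B -> .γ for every B-production
Closure: [S' -> .S, S -> .bA, S -> .bb]


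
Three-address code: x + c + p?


Break into single-operator statements:
t1 = x + c
t2 = t1 + p


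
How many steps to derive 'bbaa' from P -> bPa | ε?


Derivation: P => bPa => bbPaa => bbaa
Steps: 3


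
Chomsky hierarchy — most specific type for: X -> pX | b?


Right-linear: every RHS is a terminal or a terminal followed by one nonterminal
Classification: Type 3 (Regular)


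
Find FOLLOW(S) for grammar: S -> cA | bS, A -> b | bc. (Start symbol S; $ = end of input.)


$ ∈ FOLLOW(S). For each A -> αBβ: add FIRST(β)\{ε} to FOLLOW(B); if β nullable, add FOLLOW(A).
FOLLOW(S) = {$}


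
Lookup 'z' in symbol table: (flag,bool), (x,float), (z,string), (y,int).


Lookup 'z' → type string


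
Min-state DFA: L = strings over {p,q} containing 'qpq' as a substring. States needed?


KMP-style automaton: 3 progress states + 1 absorbing accept = 4
Minimal DFA: 4 states


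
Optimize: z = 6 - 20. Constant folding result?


6 - 20 = -14 at compile time
Optimized: z = -14


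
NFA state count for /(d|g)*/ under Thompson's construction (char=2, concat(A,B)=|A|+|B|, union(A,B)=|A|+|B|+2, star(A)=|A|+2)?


Syntax tree has 2 char leaf(s), 1 union(s), 1 star(s)
chars contribute 2×2 = 4; each union adds +2; each star adds +2
Total: 4 + 2 + 2 = 8 states


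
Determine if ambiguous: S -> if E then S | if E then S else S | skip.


dangling else: 'if E then if E then skip else skip' parses two ways
Ambiguous


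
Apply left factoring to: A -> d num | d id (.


Common prefix: 'd'
Factored: A -> d A', A' -> num | id (


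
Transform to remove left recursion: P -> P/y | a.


Left-recursive alternatives: P/y; non-recursive: a
Introduce P': P -> aP', P' -> /yP' | ε


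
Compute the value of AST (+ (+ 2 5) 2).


Evaluate inner: (+ 2 5) = 7
Evaluate root: (+ 7 2) = 9
Result: 9


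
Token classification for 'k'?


Pattern: letter/underscore followed by alphanumerics, not a keyword
Type: IDENTIFIER


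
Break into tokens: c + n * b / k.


Scan left to right, longest-match per lexeme
Tokens: ID(c), OP(+), ID(n), OP(*), ID(b), OP(/), ID(k)


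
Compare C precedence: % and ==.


'%' is multiplicative (level 10); '==' is equality (level 6)
Higher level binds tighter
'%' has higher precedence than '=='


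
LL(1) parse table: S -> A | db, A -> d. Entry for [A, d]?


For [A, d]: 'd' ∈ FIRST(d)
Entry: A -> d


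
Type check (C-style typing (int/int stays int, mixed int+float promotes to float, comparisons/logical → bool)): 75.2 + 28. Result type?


Operand types: float + int
Rule: mixed int/float promotes to float; int/int stays int
Result type: float


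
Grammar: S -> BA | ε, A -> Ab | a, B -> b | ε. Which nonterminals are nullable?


A nonterminal is nullable iff some alternative derives ε (directly, or every symbol in it is nullable)
Nullable: {B, S}


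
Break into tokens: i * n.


Scan left to right, longest-match per lexeme
Tokens: ID(i), OP(*), ID(n)


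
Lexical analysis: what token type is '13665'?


Pattern: digits only
Type: INTEGER_LITERAL


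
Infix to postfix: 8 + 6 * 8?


* has higher precedence, evaluate 6*8 first
Postfix: 8 6 8 * +


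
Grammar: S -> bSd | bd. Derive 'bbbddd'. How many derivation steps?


Derivation: S => bSd => bbSdd => bbbddd
Steps: 3


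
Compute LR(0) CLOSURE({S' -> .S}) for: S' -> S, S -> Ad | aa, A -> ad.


Start: S' -> .S
For each item with dot before a nonterminal B, add B -> .γ for every B-production
Closure: [S' -> .S, S -> .Ad, S -> .aa, A -> .ad]


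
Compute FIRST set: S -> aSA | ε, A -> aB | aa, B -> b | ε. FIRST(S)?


Per alternative of S: FIRST(aSA) = {a}; FIRST(ε) = {ε}
FIRST(S) = {a, ε}


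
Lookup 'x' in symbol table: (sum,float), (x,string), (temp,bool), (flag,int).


Lookup 'x' → type string


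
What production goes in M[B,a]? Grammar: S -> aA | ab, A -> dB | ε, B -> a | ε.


For [B, a]: 'a' ∈ FIRST(a)
Entry: B -> a


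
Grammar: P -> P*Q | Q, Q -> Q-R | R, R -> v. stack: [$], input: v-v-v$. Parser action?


no handle on stack; shift 'v'
Action: shift


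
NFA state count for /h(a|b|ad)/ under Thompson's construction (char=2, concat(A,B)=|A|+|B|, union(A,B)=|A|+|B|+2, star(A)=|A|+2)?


Syntax tree has 5 char leaf(s), 2 union(s), 0 star(s)
chars contribute 5×2 = 10; each union adds +2; each star adds +2
Total: 10 + 4 + 0 = 14 states


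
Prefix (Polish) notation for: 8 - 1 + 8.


left-to-right (same/higher precedence on left): tree is (+ (- 8 1) 8)
Prefix: + - 8 1 8


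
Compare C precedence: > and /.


'/' is multiplicative (level 10); '>' is relational (level 7)
Higher level binds tighter
'/' has higher precedence than '>'


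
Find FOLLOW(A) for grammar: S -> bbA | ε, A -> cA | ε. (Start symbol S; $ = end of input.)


$ ∈ FOLLOW(S). For each A -> αBβ: add FIRST(β)\{ε} to FOLLOW(B); if β nullable, add FOLLOW(A).
FOLLOW(A) = {$}


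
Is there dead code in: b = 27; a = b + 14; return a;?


b is read by a's definition; a is returned
No dead code


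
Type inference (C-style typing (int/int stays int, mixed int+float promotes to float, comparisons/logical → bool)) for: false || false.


Operand types: bool || bool
Rule: logical operators take bool operands and yield bool
Result type: bool


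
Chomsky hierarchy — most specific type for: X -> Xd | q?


Left-linear: every RHS is a terminal or one nonterminal followed by a terminal
Classification: Type 3 (Regular)


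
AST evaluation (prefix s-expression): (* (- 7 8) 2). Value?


Evaluate inner: (- 7 8) = -1
Evaluate root: (* -1 2) = -2
Result: -2


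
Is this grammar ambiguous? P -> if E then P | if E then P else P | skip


dangling else: 'if E then if E then skip else skip' parses two ways
Ambiguous


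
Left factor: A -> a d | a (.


Common prefix: 'a'
Factored: A -> a A', A' -> d | (


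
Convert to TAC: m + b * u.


Break into single-operator statements:
t1 = b * u
t2 = m + t1


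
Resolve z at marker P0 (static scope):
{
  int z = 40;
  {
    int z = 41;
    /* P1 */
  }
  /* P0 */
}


z declared in the same block as P0
z = 40


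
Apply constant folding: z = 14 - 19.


14 - 19 = -5 at compile time
Optimized: z = -5


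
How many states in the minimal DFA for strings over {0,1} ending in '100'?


Track the longest suffix of input matching a prefix of '100': 4 classes (prefixes of length 0..3)
Minimal DFA: 4 states


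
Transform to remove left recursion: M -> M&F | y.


Left-recursive alternatives: M&F; non-recursive: y
Introduce M': M -> yM', M' -> &FM' | ε


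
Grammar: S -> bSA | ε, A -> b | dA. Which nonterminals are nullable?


A nonterminal is nullable iff some alternative derives ε (directly, or every symbol in it is nullable)
Nullable: {S}


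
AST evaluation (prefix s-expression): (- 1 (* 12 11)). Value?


Evaluate inner: (* 12 11) = 132
Evaluate root: (- 1 132) = -131
Result: -131


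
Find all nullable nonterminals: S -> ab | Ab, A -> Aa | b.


A nonterminal is nullable iff some alternative derives ε (directly, or every symbol in it is nullable)
Nullable: {}


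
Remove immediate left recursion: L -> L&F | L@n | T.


Left-recursive alternatives: L&F, L@n; non-recursive: T
Introduce L': L -> TL', L' -> &FL' | @nL' | ε


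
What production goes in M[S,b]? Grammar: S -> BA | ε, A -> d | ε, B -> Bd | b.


For [S, b]: 'b' ∈ FIRST(BA)
Entry: S -> BA


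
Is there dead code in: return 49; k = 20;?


statement follows a return and is unreachable
Dead: 'k = 20'


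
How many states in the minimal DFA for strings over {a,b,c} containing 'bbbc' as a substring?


KMP-style automaton: 4 progress states + 1 absorbing accept = 5
Minimal DFA: 5 states


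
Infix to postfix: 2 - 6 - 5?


Left to right (same or higher precedence on left)
Postfix: 2 6 - 5 -


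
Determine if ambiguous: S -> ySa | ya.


balanced y^n…a^n: each string has a unique parse
Unambiguous


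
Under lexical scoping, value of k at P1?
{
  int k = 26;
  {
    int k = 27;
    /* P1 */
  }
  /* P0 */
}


k declared in the same block as P1
k = 27


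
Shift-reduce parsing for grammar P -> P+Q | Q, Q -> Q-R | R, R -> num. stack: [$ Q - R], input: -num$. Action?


handle 'Q-R' on top
Action: reduce (Q -> Q-R)


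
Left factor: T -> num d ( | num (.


Common prefix: 'num'
Factored: T -> num T', T' -> d ( | (


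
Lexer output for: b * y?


Scan left to right, longest-match per lexeme
Tokens: ID(b), OP(*), ID(y)


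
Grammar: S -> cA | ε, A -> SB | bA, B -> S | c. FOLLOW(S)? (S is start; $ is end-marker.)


$ ∈ FOLLOW(S). For each A -> αBβ: add FIRST(β)\{ε} to FOLLOW(B); if β nullable, add FOLLOW(A).
FOLLOW(S) = {$, c}


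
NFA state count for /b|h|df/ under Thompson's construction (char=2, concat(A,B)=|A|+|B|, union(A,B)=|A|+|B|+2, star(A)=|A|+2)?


Syntax tree has 4 char leaf(s), 2 union(s), 0 star(s)
chars contribute 4×2 = 8; each union adds +2; each star adds +2
Total: 8 + 4 + 0 = 12 states


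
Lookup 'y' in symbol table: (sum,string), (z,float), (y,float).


Lookup 'y' → type float


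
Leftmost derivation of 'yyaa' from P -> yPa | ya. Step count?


Derivation: P => yPa => yyaa
Steps: 2


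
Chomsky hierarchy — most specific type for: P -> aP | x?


Right-linear: every RHS is a terminal or a terminal followed by one nonterminal
Classification: Type 3 (Regular)


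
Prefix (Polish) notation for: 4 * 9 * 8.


left-to-right (same/higher precedence on left): tree is (* (* 4 9) 8)
Prefix: * * 4 9 8


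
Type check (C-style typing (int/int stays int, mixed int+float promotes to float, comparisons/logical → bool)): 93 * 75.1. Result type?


Operand types: int * float
Rule: mixed int/float promotes to float; int/int stays int
Result type: float


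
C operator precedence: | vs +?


'+' is additive (level 9); '|' is bitwise OR (level 3)
Higher level binds tighter
'+' has higher precedence than '|'


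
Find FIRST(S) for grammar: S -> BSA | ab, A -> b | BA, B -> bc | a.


Per alternative of S: FIRST(BSA) = {a, b}; FIRST(ab) = {a}
FIRST(S) = {a, b}


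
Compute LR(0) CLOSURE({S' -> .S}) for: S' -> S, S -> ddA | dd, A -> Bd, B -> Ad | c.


Start: S' -> .S
For each item with dot before a nonterminal B, add B -> .γ for every B-production
Closure: [S' -> .S, S -> .ddA, S -> .dd]


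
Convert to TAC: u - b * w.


Break into single-operator statements:
t1 = b * w
t2 = u - t1


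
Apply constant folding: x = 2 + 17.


2 + 17 = 19 at compile time
Optimized: x = 19


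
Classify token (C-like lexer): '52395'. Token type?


Pattern: digits only
Type: INTEGER_LITERAL


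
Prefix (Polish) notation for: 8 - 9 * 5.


'*' binds tighter: tree is (- 8 (* 9 5))
Prefix: - 8 * 9 5


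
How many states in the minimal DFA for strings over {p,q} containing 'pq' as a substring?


KMP-style automaton: 2 progress states + 1 absorbing accept = 3
Minimal DFA: 3 states


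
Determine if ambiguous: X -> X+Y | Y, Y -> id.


precedence layered via separate nonterminal Y: deterministic
Unambiguous


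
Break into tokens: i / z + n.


Scan left to right, longest-match per lexeme
Tokens: ID(i), OP(/), ID(z), OP(+), ID(n)


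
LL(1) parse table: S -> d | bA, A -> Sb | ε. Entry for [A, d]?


For [A, d]: 'd' ∈ FIRST(Sb)
Entry: A -> Sb


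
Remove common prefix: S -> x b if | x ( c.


Common prefix: 'x'
Factored: S -> x S', S' -> b if | ( c


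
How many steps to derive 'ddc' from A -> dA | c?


Derivation: A => dA => ddA => ddc
Steps: 3


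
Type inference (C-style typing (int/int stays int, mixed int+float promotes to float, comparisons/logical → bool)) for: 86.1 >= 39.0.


Operand types: float >= float
Rule: comparison yields bool
Result type: bool


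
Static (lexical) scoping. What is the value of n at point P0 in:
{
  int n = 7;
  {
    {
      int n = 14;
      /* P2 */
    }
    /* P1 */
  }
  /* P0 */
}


n declared in the same block as P0
n = 7


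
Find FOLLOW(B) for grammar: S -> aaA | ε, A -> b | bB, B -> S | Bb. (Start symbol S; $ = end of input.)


$ ∈ FOLLOW(S). For each A -> αBβ: add FIRST(β)\{ε} to FOLLOW(B); if β nullable, add FOLLOW(A).
FOLLOW(B) = {$, b}


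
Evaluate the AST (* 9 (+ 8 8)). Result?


Evaluate inner: (+ 8 8) = 16
Evaluate root: (* 9 16) = 144
Result: 144


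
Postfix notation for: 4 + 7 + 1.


Left to right (same or higher precedence on left)
Postfix: 4 7 + 1 +


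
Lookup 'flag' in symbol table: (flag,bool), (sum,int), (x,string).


Lookup 'flag' → type bool


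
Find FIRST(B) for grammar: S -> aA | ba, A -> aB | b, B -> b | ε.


Per alternative of B: FIRST(b) = {b}; FIRST(ε) = {ε}
FIRST(B) = {b, ε}


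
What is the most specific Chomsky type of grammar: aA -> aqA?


LHS has context (more than one symbol) and |LHS| ≤ |RHS|
Classification: Type 1 (Context-Sensitive)


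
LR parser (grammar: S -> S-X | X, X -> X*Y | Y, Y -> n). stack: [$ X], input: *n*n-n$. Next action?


shift '*' to continue X -> X*Y
Action: shift


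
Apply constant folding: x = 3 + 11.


3 + 11 = 14 at compile time
Optimized: x = 14


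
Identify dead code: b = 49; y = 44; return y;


b is assigned but never read
Dead: 'b = 49'


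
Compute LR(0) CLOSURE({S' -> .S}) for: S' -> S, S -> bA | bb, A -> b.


Start: S' -> .S
For each item with dot before a nonterminal B, add B -> .γ for every B-production
Closure: [S' -> .S, S -> .bA, S -> .bb]


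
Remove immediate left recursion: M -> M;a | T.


Left-recursive alternatives: M;a; non-recursive: T
Introduce M': M -> TM', M' -> ;aM' | ε


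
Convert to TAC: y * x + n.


Break into single-operator statements:
t1 = y * x
t2 = t1 + n


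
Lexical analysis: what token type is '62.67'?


Pattern: digits with a decimal point
Type: FLOAT_LITERAL


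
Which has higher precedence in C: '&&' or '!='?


'!=' is equality (level 6); '&&' is logical AND (level 2)
Higher level binds tighter
'!=' has higher precedence than '&&'


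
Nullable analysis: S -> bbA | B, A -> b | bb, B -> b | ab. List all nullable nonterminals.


A nonterminal is nullable iff some alternative derives ε (directly, or every symbol in it is nullable)
Nullable: {}


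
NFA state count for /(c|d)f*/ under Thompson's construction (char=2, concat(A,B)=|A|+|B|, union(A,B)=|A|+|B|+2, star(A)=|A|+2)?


Syntax tree has 3 char leaf(s), 1 union(s), 1 star(s)
chars contribute 3×2 = 6; each union adds +2; each star adds +2
Total: 6 + 2 + 2 = 10 states


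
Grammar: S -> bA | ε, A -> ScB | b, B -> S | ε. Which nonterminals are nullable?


A nonterminal is nullable iff some alternative derives ε (directly, or every symbol in it is nullable)
Nullable: {B, S}


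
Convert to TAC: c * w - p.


Break into single-operator statements:
t1 = c * w
t2 = t1 - p


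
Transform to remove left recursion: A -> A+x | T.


Left-recursive alternatives: A+x; non-recursive: T
Introduce A': A -> TA', A' -> +xA' | ε


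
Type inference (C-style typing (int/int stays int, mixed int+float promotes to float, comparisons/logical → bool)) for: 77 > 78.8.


Operand types: int > float
Rule: comparison yields bool
Result type: bool


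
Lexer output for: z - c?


Scan left to right, longest-match per lexeme
Tokens: ID(z), OP(-), ID(c)


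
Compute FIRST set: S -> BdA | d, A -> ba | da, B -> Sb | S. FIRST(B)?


Per alternative of B: FIRST(Sb) = {d}; FIRST(S) = {d}
FIRST(B) = {d}


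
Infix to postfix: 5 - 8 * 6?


* has higher precedence, evaluate 8*6 first
Postfix: 5 8 6 * -


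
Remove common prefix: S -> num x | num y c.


Common prefix: 'num'
Factored: S -> num S', S' -> x | y c


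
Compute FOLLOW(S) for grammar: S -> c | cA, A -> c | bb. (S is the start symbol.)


$ ∈ FOLLOW(S). For each A -> αBβ: add FIRST(β)\{ε} to FOLLOW(B); if β nullable, add FOLLOW(A).
FOLLOW(S) = {$}


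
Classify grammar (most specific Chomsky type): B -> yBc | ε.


Single nonterminal LHS, but y^n c^n is not regular
Classification: Type 2 (Context-Free)


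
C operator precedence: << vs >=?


'<<' is shift (level 8); '>=' is relational (level 7)
Higher level binds tighter
'<<' has higher precedence than '>='


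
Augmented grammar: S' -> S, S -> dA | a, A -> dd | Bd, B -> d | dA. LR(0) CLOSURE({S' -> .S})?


Start: S' -> .S
For each item with dot before a nonterminal B, add B -> .γ for every B-production
Closure: [S' -> .S, S -> .dA, S -> .a]


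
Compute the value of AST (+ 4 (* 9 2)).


Evaluate inner: (* 9 2) = 18
Evaluate root: (+ 4 18) = 22
Result: 22


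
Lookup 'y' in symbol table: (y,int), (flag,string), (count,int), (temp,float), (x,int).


Lookup 'y' → type int


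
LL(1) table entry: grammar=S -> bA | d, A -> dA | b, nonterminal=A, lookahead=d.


For [A, d]: 'd' ∈ FIRST(dA)
Entry: A -> dA


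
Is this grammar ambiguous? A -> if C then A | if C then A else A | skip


dangling else: 'if C then if C then skip else skip' parses two ways
Ambiguous


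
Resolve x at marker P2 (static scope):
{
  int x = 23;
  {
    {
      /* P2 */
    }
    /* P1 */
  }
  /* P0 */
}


P2's block does not declare x; resolves to the enclosing declaration at depth 0
x = 23


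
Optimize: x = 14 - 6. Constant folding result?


14 - 6 = 8 at compile time
Optimized: x = 8


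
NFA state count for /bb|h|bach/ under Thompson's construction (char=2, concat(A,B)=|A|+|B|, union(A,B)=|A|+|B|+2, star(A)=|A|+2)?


Syntax tree has 7 char leaf(s), 2 union(s), 0 star(s)
chars contribute 7×2 = 14; each union adds +2; each star adds +2
Total: 14 + 4 + 0 = 18 states


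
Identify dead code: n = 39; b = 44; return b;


n is assigned but never read
Dead: 'n = 39'


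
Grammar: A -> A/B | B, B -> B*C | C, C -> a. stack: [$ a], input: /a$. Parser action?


'a' on top is the handle for C -> a
Action: reduce (C -> a)


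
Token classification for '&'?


Pattern: operator symbol
Type: OPERATOR


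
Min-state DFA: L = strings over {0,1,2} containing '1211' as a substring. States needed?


KMP-style automaton: 4 progress states + 1 absorbing accept = 5
Minimal DFA: 5 states


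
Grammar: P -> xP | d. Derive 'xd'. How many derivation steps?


Derivation: P => xP => xd
Steps: 2


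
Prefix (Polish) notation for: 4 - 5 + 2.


left-to-right (same/higher precedence on left): tree is (+ (- 4 5) 2)
Prefix: + - 4 5 2


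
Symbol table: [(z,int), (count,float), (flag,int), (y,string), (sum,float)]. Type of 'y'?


Lookup 'y' → type string


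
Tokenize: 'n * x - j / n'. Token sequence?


Scan left to right, longest-match per lexeme
Tokens: ID(n), OP(*), ID(x), OP(-), ID(j), OP(/), ID(n)


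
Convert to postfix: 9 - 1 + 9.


Left to right (same or higher precedence on left)
Postfix: 9 1 - 9 +


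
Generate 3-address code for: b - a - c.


Break into single-operator statements:
t1 = b - a
t2 = t1 - c


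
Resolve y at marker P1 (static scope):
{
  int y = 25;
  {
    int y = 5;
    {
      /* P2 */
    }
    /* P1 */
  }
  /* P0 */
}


y declared in the same block as P1
y = 5


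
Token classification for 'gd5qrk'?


Pattern: letter/underscore followed by alphanumerics, not a keyword
Type: IDENTIFIER


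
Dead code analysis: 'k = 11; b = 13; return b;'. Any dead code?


k is assigned but never read
Dead: 'k = 11'


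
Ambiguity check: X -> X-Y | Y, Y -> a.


precedence layered via separate nonterminal Y: deterministic
Unambiguous


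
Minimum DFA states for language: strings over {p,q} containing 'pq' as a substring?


KMP-style automaton: 2 progress states + 1 absorbing accept = 3
Minimal DFA: 3 states


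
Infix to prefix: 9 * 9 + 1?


left-to-right (same/higher precedence on left): tree is (+ (* 9 9) 1)
Prefix: + * 9 9 1


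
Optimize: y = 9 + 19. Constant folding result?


9 + 19 = 28 at compile time
Optimized: y = 28


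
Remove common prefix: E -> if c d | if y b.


Common prefix: 'if'
Factored: E -> if E', E' -> c d | y b


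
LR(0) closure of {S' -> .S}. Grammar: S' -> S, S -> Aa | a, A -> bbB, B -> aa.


Start: S' -> .S
For each item with dot before a nonterminal B, add B -> .γ for every B-production
Closure: [S' -> .S, S -> .Aa, S -> .a, A -> .bbB]


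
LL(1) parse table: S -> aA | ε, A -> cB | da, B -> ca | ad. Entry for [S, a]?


For [S, a]: 'a' ∈ FIRST(aA)
Entry: S -> aA


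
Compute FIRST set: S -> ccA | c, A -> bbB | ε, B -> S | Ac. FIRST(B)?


Per alternative of B: FIRST(S) = {c}; FIRST(Ac) = {b, c}
FIRST(B) = {b, c}


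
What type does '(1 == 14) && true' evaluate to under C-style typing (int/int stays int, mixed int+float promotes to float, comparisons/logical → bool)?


Operand types: bool && bool
Rule: logical operators take bool operands and yield bool
Result type: bool


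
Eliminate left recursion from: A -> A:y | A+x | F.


Left-recursive alternatives: A:y, A+x; non-recursive: F
Introduce A': A -> FA', A' -> :yA' | +xA' | ε


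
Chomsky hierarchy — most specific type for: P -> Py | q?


Left-linear: every RHS is a terminal or one nonterminal followed by a terminal
Classification: Type 3 (Regular)


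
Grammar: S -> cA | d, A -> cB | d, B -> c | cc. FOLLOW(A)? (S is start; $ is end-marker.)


$ ∈ FOLLOW(S). For each A -> αBβ: add FIRST(β)\{ε} to FOLLOW(B); if β nullable, add FOLLOW(A).
FOLLOW(A) = {$}


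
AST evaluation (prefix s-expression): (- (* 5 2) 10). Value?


Evaluate inner: (* 5 2) = 10
Evaluate root: (- 10 10) = 0
Result: 0
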